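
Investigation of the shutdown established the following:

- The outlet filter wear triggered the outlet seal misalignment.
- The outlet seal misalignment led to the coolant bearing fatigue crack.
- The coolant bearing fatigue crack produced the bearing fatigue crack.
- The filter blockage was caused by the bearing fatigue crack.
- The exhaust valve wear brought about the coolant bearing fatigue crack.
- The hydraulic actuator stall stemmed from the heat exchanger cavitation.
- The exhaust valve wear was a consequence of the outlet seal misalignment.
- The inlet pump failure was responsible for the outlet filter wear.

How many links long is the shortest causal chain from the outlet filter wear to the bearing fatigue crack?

Shortest chain: the outlet filter wear → the outlet seal misalignment → the coolant bearing fatigue crack → the bearing fatigue crack.

3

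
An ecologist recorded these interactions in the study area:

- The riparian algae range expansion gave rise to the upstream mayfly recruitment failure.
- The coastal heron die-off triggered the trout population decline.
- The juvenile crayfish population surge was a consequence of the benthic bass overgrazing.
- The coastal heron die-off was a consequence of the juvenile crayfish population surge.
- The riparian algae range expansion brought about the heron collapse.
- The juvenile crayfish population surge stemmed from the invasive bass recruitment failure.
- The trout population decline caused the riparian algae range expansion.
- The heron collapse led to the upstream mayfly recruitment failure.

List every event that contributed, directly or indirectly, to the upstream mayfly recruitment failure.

the benthic bass overgrazing, the coastal heron die-off, the heron collapse, the invasive bass recruitment failure, the juvenile crayfish population surge, the riparian algae range expansion, the trout population decline

Immediate causes of the upstream mayfly recruitment failure: the riparian algae range expansion, the heron collapse.
Further upstream: the invasive bass recruitment failure, the juvenile crayfish population surge, the coastal heron die-off, the trout population decline, the benthic bass overgrazing.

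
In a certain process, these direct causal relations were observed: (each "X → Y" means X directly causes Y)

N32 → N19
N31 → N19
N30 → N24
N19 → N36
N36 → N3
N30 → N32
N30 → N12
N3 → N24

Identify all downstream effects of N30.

N12, N19, N24, N3, N32, N36

Direct effects: N32, N24, N12.
2 steps out: N19.
3 steps out: N36.
4 steps out: N3.
Not reachable from it: N31.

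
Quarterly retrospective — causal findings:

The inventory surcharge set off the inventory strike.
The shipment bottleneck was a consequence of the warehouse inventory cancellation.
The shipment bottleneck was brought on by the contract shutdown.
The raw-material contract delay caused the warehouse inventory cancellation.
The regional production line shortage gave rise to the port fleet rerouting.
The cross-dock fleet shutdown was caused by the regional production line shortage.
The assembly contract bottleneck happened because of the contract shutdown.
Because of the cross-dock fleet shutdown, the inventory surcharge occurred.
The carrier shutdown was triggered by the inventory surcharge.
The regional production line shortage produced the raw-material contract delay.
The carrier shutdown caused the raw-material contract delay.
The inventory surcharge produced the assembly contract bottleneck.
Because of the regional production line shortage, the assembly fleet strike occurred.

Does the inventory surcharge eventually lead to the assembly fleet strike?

No

The inventory surcharge leads to the inventory strike, the carrier shutdown, the raw-material contract delay, the warehouse inventory cancellation, the assembly contract bottleneck, the shipment bottleneck; the assembly fleet strike is not among them.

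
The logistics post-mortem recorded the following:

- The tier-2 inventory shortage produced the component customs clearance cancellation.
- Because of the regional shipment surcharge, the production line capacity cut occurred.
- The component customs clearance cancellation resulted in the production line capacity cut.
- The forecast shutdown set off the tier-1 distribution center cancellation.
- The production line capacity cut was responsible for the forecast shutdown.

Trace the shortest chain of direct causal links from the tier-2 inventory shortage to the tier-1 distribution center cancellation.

the tier-2 inventory shortage → the component customs clearance cancellation → the production line capacity cut → the forecast shutdown → the tier-1 distribution center cancellation

the tier-2 inventory shortage → the component customs clearance cancellation
the component customs clearance cancellation → the production line capacity cut
the production line capacity cut → the forecast shutdown
the forecast shutdown → the tier-1 distribution center cancellation
Length: 4 steps.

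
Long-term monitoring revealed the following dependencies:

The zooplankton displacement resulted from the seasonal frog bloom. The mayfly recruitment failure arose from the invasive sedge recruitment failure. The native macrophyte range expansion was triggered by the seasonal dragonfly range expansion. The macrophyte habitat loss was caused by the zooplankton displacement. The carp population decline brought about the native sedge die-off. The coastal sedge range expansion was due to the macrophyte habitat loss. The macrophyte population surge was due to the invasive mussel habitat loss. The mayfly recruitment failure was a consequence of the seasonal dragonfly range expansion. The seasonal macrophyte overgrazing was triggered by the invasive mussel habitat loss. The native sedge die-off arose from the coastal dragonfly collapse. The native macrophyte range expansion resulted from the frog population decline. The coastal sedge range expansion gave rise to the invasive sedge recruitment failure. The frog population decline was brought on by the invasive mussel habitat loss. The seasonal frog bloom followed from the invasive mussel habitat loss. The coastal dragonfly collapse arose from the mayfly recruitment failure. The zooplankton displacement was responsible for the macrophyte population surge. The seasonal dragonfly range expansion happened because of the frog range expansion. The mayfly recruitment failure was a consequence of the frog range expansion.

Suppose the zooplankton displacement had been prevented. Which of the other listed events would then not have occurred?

the coastal sedge range expansion, the invasive sedge recruitment failure, the macrophyte habitat loss

Downstream of the zooplankton displacement: the macrophyte population surge, the macrophyte habitat loss, the coastal sedge range expansion, the invasive sedge recruitment failure, the mayfly recruitment failure, the coastal dragonfly collapse, the native sedge die-off.
Of those, still caused via another path: the macrophyte population surge, the mayfly recruitment failure, the coastal dragonfly collapse, the native sedge die-off.
The remainder have no surviving cause.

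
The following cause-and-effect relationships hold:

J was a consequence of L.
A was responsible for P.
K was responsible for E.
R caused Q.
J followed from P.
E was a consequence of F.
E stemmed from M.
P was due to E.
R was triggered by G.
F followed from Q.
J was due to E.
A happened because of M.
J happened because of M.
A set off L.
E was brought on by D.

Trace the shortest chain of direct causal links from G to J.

G → R → Q → F → E → J

G → R
R → Q
Q → F
F → E
E → J
Length: 5 steps.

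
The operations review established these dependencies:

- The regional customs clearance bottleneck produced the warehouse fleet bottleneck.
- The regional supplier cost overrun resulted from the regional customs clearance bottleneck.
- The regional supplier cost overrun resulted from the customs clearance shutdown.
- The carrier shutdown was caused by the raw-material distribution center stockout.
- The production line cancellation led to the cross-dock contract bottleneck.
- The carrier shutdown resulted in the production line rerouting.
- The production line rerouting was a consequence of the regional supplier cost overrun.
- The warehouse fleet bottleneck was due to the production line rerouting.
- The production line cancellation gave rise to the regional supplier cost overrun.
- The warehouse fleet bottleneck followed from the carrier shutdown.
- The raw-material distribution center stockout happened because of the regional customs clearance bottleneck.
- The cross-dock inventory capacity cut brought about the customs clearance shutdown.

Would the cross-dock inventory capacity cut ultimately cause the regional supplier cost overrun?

There is a causal chain: the cross-dock inventory capacity cut → the customs clearance shutdown → the regional supplier cost overrun.

Yes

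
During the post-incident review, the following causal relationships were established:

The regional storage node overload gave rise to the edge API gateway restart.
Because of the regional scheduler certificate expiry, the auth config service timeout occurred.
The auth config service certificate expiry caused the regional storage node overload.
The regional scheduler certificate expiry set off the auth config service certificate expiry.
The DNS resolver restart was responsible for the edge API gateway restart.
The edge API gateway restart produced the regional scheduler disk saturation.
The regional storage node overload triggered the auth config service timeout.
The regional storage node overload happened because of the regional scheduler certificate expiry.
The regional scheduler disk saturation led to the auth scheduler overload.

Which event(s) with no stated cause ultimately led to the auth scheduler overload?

the DNS resolver restart, the regional scheduler certificate expiry

Tracing upstream from the auth scheduler overload: the auth scheduler overload ← the regional scheduler disk saturation ← the edge API gateway restart ← the DNS resolver restart.
A separate upstream branch: the auth scheduler overload ← the regional scheduler disk saturation ← the edge API gateway restart ← the regional storage node overload ← the regional scheduler certificate expiry.
Each of those chain origins has no stated cause.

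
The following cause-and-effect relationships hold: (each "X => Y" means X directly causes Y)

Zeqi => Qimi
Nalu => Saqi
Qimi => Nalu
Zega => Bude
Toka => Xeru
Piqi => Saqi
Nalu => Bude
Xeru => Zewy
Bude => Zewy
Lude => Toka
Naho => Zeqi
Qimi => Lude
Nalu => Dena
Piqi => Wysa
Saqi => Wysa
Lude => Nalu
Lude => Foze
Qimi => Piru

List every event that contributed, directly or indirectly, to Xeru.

Lude, Naho, Qimi, Toka, Zeqi

Immediate cause of Xeru: Toka.
Further upstream: Naho, Zeqi, Qimi, Lude.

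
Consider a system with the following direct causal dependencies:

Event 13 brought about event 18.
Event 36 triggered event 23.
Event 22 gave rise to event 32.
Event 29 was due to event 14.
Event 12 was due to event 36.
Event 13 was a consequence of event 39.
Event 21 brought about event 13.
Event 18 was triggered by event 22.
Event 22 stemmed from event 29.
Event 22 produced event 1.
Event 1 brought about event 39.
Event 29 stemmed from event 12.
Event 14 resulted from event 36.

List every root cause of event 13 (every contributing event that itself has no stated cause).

event 21, event 36

Tracing upstream from event 13: event 13 ← event 39 ← event 1 ← event 22 ← event 29 ← event 14 ← event 36.
A separate upstream branch: event 13 ← event 21.
Each of those chain origins has no stated cause.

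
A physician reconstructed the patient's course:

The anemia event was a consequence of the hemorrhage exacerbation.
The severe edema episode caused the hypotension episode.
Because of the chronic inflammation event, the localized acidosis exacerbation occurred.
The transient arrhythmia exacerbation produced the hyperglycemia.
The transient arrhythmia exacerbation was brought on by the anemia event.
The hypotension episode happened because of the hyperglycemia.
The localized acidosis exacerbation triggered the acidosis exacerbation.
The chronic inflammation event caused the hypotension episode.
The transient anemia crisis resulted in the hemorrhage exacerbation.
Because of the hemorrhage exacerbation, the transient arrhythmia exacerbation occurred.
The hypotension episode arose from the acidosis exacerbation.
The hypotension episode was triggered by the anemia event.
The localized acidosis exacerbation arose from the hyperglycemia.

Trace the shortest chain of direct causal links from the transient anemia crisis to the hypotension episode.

the transient anemia crisis → the hemorrhage exacerbation
the hemorrhage exacerbation → the anemia event
the anemia event → the hypotension episode
Length: 3 steps.

the transient anemia crisis → the hemorrhage exacerbation → the anemia event → the hypotension episode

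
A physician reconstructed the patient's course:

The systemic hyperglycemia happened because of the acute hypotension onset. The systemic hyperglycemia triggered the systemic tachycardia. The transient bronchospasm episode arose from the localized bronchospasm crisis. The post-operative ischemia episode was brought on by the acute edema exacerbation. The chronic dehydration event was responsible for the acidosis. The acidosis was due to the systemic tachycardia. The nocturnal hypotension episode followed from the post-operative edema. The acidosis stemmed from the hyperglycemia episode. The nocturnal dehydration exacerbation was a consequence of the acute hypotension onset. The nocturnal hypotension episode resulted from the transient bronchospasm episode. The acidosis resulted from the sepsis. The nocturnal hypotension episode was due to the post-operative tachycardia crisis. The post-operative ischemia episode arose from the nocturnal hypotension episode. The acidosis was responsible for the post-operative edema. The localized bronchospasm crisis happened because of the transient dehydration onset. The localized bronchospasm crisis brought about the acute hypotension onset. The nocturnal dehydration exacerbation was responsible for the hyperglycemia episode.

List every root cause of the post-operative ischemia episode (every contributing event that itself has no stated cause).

the acute edema exacerbation, the chronic dehydration event, the post-operative tachycardia crisis, the sepsis, the transient dehydration onset

Tracing upstream from the post-operative ischemia episode: the post-operative ischemia episode ← the nocturnal hypotension episode ← the transient bronchospasm episode ← the localized bronchospasm crisis ← the transient dehydration onset.
A separate upstream branch: the post-operative ischemia episode ← the nocturnal hypotension episode ← the post-operative edema ← the acidosis ← the chronic dehydration event.
A separate upstream branch: the post-operative ischemia episode ← the nocturnal hypotension episode ← the post-operative edema ← the acidosis ← the sepsis.
A separate upstream branch: the post-operative ischemia episode ← the nocturnal hypotension episode ← the post-operative tachycardia crisis.
A separate upstream branch: the post-operative ischemia episode ← the acute edema exacerbation.
Each of those chain origins has no stated cause.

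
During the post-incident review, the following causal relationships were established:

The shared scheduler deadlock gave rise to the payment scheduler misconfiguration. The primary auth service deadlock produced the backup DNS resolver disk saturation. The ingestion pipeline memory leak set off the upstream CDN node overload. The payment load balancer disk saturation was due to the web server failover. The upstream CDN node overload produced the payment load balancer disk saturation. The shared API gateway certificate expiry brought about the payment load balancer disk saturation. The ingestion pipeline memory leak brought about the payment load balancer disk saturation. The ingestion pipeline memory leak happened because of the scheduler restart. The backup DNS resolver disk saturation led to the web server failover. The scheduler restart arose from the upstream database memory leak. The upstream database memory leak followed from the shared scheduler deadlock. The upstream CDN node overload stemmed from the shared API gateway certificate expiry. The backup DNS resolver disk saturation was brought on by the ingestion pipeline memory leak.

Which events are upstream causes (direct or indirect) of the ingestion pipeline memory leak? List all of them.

the scheduler restart, the shared scheduler deadlock, the upstream database memory leak

Immediate cause of the ingestion pipeline memory leak: the scheduler restart.
Further upstream: the shared scheduler deadlock, the upstream database memory leak.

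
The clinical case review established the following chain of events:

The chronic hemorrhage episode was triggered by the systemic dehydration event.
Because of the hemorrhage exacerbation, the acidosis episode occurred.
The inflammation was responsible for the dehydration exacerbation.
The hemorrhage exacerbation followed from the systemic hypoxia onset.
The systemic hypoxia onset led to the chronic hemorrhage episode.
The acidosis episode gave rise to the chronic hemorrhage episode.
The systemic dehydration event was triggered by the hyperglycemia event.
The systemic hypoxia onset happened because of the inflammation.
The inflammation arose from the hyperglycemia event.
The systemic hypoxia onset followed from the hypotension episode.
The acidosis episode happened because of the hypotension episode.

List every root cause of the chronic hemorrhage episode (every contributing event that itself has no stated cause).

the hyperglycemia event, the hypotension episode

Tracing upstream from the chronic hemorrhage episode: the chronic hemorrhage episode ← the systemic dehydration event ← the hyperglycemia event.
A separate upstream branch: the chronic hemorrhage episode ← the systemic hypoxia onset ← the hypotension episode.
Each of those chain origins has no stated cause.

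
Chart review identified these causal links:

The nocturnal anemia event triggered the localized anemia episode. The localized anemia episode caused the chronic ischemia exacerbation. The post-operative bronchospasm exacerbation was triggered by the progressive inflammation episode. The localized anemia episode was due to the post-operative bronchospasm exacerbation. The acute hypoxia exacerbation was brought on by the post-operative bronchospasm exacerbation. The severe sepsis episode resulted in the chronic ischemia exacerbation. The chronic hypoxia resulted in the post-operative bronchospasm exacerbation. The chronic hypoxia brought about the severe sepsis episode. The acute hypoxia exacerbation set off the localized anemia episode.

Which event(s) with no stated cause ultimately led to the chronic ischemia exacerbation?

Tracing upstream from the chronic ischemia exacerbation: the chronic ischemia exacerbation ← the localized anemia episode ← the nocturnal anemia event.
A separate upstream branch: the chronic ischemia exacerbation ← the severe sepsis episode ← the chronic hypoxia.
A separate upstream branch: the chronic ischemia exacerbation ← the localized anemia episode ← the post-operative bronchospasm exacerbation ← the progressive inflammation episode.
Each of those chain origins has no stated cause.

the chronic hypoxia, the nocturnal anemia event, the progressive inflammation episode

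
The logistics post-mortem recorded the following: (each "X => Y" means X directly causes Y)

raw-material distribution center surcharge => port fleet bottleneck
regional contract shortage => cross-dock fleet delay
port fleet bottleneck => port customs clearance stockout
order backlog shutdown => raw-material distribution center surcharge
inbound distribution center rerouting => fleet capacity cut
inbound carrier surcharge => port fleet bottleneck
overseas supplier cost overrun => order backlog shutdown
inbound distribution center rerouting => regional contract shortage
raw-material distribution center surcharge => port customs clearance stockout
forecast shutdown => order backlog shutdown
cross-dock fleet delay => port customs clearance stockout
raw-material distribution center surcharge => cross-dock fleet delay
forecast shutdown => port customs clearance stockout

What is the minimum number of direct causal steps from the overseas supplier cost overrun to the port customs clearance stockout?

Shortest chain: the overseas supplier cost overrun → the order backlog shutdown → the raw-material distribution center surcharge → the port customs clearance stockout.

3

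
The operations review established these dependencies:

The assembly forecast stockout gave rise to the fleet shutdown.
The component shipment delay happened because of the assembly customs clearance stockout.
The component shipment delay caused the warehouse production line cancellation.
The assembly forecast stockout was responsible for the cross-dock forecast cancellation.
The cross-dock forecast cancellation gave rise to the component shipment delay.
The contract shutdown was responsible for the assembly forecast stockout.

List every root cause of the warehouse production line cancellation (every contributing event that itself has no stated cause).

Tracing upstream from the warehouse production line cancellation: the warehouse production line cancellation ← the component shipment delay ← the cross-dock forecast cancellation ← the assembly forecast stockout ← the contract shutdown.
A separate upstream branch: the warehouse production line cancellation ← the component shipment delay ← the assembly customs clearance stockout.
Each of those chain origins has no stated cause.

the assembly customs clearance stockout, the contract shutdown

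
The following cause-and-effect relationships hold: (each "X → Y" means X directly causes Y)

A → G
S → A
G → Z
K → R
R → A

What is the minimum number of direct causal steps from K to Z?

Shortest chain: K → R → A → G → Z.

4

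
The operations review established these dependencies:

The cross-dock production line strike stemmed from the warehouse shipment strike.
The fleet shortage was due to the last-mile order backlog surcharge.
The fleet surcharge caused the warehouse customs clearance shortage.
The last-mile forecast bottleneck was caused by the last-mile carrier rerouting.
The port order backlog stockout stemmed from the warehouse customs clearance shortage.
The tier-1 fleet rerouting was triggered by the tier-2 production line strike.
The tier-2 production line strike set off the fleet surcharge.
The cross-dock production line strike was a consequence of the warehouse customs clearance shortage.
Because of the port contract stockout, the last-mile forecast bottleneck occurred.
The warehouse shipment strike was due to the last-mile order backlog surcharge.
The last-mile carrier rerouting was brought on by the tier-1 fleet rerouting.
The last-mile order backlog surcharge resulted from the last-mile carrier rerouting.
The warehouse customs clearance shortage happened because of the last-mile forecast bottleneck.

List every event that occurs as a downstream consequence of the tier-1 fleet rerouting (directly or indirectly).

Direct effects: the last-mile carrier rerouting.
2 steps out: the last-mile order backlog surcharge, the last-mile forecast bottleneck.
3 steps out: the warehouse shipment strike, the fleet shortage, the warehouse customs clearance shortage.
4 steps out: the port order backlog stockout, the cross-dock production line strike.
Not reachable from it: the tier-2 production line strike, the fleet surcharge, the port contract stockout.

the cross-dock production line strike, the fleet shortage, the last-mile carrier rerouting, the last-mile forecast bottleneck, the last-mile order backlog surcharge, the port order backlog stockout, the warehouse customs clearance shortage, the warehouse shipment strike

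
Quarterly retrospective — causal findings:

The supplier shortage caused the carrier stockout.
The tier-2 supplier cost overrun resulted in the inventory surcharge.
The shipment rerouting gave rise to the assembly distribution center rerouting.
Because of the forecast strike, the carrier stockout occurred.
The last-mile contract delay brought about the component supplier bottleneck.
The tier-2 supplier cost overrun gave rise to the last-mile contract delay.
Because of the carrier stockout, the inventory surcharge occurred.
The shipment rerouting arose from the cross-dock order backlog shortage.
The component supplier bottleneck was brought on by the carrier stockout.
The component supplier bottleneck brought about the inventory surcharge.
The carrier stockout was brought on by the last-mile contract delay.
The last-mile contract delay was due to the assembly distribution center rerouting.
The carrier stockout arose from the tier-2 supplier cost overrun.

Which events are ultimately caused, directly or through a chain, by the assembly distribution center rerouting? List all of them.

Direct effects: the last-mile contract delay.
2 steps out: the carrier stockout, the component supplier bottleneck.
3 steps out: the inventory surcharge.
Not reachable from it: the cross-dock order backlog shortage, the supplier shortage, the shipment rerouting, the forecast strike, the tier-2 supplier cost overrun.

the carrier stockout, the component supplier bottleneck, the inventory surcharge, the last-mile contract delay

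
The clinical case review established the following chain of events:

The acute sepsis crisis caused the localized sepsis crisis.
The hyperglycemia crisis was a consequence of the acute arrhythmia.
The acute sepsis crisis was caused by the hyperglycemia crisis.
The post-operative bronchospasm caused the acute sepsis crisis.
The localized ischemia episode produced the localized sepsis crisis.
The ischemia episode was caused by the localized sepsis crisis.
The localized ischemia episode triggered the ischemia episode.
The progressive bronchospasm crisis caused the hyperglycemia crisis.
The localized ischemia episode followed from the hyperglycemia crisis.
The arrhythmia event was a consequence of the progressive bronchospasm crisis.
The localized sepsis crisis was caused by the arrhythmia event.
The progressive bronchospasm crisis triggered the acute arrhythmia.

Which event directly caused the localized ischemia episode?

Upstream contributors include the progressive bronchospasm crisis, the acute arrhythmia, but only the hyperglycemia crisis feeds directly into the localized ischemia episode.

the hyperglycemia crisis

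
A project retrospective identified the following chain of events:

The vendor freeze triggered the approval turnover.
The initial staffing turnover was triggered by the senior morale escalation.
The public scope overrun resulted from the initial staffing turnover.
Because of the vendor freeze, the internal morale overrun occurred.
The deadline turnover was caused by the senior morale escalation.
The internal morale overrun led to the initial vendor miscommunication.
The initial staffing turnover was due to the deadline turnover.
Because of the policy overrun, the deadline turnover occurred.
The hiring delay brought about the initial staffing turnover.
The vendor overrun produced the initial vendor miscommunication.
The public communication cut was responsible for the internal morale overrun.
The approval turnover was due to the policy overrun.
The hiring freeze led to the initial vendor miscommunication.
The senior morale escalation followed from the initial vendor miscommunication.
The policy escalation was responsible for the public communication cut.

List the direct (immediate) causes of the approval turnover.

the policy overrun, the vendor freeze

the policy overrun, the vendor freeze → the approval turnover with nothing further upstream stated.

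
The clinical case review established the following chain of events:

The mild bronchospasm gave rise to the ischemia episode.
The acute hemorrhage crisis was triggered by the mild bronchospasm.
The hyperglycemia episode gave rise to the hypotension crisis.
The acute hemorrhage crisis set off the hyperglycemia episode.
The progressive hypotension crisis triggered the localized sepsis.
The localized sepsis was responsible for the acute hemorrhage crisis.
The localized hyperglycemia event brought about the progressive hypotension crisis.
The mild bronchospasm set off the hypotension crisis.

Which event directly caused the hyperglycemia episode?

Upstream contributors include the localized hyperglycemia event, the mild bronchospasm, the progressive hypotension crisis, the localized sepsis, but only the acute hemorrhage crisis feeds directly into the hyperglycemia episode.

the acute hemorrhage crisis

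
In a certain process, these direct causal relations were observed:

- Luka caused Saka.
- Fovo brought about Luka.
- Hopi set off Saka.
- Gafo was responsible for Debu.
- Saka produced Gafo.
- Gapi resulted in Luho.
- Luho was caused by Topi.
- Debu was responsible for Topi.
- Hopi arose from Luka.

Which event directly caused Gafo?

Saka

Upstream contributors include Fovo, Luka, Hopi, but only Saka feeds directly into Gafo.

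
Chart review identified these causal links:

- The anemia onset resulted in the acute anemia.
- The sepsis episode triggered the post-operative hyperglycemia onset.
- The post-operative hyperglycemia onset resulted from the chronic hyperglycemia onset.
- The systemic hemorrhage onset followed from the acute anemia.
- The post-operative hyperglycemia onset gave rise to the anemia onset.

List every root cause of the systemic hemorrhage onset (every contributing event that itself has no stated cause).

Tracing upstream from the systemic hemorrhage onset: the systemic hemorrhage onset ← the acute anemia ← the anemia onset ← the post-operative hyperglycemia onset ← the sepsis episode.
A separate upstream branch: the systemic hemorrhage onset ← the acute anemia ← the anemia onset ← the post-operative hyperglycemia onset ← the chronic hyperglycemia onset.
Each of those chain origins has no stated cause.

the chronic hyperglycemia onset, the sepsis episode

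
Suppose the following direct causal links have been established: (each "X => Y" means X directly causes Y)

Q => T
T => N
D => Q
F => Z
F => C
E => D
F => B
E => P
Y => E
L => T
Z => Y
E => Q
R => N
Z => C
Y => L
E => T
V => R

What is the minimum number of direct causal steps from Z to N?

4

Shortest chain: Z → Y → E → T → N.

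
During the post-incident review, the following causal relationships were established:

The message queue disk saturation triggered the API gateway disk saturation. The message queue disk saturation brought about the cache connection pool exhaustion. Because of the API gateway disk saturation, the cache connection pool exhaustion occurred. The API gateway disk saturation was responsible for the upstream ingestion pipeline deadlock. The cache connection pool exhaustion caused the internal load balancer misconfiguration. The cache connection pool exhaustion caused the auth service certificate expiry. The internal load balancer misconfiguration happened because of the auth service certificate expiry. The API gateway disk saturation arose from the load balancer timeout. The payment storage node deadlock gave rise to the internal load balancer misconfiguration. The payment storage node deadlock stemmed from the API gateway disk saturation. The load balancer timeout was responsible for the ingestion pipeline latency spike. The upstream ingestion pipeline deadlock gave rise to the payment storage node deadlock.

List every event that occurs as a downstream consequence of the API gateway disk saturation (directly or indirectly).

Direct effects: the upstream ingestion pipeline deadlock, the payment storage node deadlock, the cache connection pool exhaustion.
2 steps out: the auth service certificate expiry, the internal load balancer misconfiguration.
Not reachable from it: the message queue disk saturation, the load balancer timeout, the ingestion pipeline latency spike.

the auth service certificate expiry, the cache connection pool exhaustion, the internal load balancer misconfiguration, the payment storage node deadlock, the upstream ingestion pipeline deadlock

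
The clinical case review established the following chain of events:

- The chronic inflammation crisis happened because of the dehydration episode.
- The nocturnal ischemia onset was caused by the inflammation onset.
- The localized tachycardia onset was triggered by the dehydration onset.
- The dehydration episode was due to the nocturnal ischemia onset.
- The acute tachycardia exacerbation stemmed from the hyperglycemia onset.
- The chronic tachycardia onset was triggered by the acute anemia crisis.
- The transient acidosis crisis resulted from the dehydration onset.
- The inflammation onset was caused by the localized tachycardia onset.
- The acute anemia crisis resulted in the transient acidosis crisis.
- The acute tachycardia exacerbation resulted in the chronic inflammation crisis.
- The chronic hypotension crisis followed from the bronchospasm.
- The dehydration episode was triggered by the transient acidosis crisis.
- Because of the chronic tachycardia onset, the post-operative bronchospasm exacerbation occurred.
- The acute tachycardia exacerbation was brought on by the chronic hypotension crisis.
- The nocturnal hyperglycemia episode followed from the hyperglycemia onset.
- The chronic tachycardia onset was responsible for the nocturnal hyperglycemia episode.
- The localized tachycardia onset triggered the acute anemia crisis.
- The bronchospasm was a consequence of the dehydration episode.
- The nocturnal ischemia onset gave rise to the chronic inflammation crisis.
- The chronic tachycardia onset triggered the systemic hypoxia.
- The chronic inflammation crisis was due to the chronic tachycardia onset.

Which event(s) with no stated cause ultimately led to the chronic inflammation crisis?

the dehydration onset, the hyperglycemia onset

Tracing upstream from the chronic inflammation crisis: the chronic inflammation crisis ← the acute tachycardia exacerbation ← the hyperglycemia onset.
A separate upstream branch: the chronic inflammation crisis ← the dehydration episode ← the transient acidosis crisis ← the dehydration onset.
Each of those chain origins has no stated cause.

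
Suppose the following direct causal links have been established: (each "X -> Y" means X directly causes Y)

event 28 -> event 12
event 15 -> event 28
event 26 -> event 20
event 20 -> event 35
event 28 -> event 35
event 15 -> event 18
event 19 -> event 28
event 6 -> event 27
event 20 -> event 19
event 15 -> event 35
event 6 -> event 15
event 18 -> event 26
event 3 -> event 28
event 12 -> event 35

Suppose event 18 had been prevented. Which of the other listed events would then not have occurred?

event 19, event 20, event 26

Downstream of event 18: event 26, event 20, event 19, event 28, event 12, event 35.
Of those, still caused via another path: event 28, event 12, event 35.
The remainder have no surviving cause.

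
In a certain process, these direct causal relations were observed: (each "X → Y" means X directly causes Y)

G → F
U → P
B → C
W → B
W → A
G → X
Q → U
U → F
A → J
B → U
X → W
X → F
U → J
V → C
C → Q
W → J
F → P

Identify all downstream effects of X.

A, B, C, F, J, P, Q, U, W

Direct effects: W, F.
2 steps out: B, A, P, J.
3 steps out: C, U.
4 steps out: Q.
Not reachable from it: G, V.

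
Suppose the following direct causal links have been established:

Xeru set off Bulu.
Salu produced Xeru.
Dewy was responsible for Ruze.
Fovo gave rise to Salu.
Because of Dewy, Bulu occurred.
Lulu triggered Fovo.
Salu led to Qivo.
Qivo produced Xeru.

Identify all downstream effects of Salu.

Direct effects: Qivo, Xeru.
2 steps out: Bulu.
Not reachable from it: Dewy, Ruze, Lulu, Fovo.

Bulu, Qivo, Xeru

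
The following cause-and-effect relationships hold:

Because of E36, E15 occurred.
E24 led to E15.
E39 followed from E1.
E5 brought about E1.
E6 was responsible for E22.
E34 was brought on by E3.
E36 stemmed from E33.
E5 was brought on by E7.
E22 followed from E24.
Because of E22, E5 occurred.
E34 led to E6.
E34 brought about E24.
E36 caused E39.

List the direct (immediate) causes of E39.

E1, E36

Upstream contributors include E3, E34, E33, E24, E7, E6, E22, E5, but only E1, E36 feed directly into E39.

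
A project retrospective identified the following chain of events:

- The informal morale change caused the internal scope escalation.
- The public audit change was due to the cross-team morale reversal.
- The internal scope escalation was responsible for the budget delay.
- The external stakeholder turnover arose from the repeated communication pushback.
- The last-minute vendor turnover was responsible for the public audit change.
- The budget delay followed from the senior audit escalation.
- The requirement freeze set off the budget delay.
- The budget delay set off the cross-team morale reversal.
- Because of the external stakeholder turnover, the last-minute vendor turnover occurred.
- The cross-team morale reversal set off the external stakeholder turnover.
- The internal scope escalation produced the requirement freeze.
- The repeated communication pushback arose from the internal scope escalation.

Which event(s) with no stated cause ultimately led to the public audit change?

the informal morale change, the senior audit escalation

Tracing upstream from the public audit change: the public audit change ← the cross-team morale reversal ← the budget delay ← the internal scope escalation ← the informal morale change.
A separate upstream branch: the public audit change ← the cross-team morale reversal ← the budget delay ← the senior audit escalation.
Each of those chain origins has no stated cause.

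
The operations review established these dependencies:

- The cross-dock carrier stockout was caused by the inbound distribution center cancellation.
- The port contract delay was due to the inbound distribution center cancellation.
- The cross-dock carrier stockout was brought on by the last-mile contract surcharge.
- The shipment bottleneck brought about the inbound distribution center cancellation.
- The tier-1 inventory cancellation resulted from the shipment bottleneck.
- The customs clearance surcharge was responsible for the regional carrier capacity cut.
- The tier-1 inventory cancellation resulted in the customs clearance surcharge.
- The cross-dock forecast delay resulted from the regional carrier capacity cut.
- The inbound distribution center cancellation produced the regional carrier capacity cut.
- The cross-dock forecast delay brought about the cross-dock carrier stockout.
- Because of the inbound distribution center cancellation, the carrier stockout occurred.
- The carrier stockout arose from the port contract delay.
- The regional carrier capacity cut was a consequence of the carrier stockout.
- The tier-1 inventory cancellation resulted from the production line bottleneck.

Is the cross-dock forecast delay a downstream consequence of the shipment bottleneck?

Yes

There is a causal chain: the shipment bottleneck → the inbound distribution center cancellation → the regional carrier capacity cut → the cross-dock forecast delay.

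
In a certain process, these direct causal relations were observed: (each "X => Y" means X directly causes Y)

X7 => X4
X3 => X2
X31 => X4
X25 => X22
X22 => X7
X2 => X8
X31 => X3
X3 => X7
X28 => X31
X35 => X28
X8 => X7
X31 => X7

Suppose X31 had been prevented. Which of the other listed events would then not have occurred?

Downstream of X31: X3, X2, X8, X7, X4.
Of those, still caused via another path: X7, X4.
The remainder have no surviving cause.

X2, X3, X8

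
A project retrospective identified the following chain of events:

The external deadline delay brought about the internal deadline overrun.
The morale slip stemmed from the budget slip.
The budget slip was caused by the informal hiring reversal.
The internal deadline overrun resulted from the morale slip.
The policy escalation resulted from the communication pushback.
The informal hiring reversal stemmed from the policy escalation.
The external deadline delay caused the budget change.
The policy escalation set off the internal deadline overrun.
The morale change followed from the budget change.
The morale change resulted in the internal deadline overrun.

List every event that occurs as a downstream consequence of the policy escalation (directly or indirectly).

the budget slip, the informal hiring reversal, the internal deadline overrun, the morale slip

Direct effects: the informal hiring reversal, the internal deadline overrun.
2 steps out: the budget slip.
3 steps out: the morale slip.
Not reachable from it: the communication pushback, the external deadline delay, the budget change, the morale change.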